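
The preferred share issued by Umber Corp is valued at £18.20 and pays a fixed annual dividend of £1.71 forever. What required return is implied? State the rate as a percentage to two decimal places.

P = C/r ⇒ r = C/P = £1.71/£18.20 = 0.093956

9.40%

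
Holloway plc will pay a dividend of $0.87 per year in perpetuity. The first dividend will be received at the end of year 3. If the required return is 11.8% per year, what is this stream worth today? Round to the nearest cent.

Value at end of year 2: C / r = $0.87 / 0.118 = $7.3729
Discount to today: PV = $7.3729 / (1 + 0.118)^2 = $7.3729 / 1.249924 = $5.90

$5.90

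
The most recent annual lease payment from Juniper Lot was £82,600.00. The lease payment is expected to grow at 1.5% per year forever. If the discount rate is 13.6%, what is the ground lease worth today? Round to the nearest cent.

£692884.30

D₁ = D₀ × (1 + g) = £82,600.00 × 1.015 = £83,839.0000
Growing perpetuity: P = D₁ / (r − g) = £83,839.0000 / (0.136 − 0.015) = £692,884.30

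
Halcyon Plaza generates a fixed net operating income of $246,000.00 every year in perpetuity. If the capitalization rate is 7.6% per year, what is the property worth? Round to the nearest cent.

$3236842.11

Level perpetuity: PV = C / r = $246,000.00 / 0.076 = $3,236,842.11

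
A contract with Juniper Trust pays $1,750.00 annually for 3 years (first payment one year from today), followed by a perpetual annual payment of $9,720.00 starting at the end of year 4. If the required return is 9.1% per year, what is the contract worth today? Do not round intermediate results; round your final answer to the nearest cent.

PV of 3-year annuity: $1,750.00 × [1 − (1+0.091)^−3] / 0.091 = 4421.88273
Perpetuity value at year 3: $9,720.00 / 0.091 = 106813.18681
PV of perpetuity: 106813.18681 / (1+0.091)^3 = 82252.78674
Total PV = 4421.88273 + 82252.78674 = 86674.66947

$86674.67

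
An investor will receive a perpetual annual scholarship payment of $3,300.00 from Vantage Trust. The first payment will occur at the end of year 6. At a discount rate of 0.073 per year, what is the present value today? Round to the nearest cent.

$31782.82

Value at end of year 5: C / r = $3,300.00 / 0.073 = $45,205.4795
Discount to today: PV = $45,205.4795 / (1 + 0.073)^5 = $45,205.4795 / 1.422324 = $31,782.82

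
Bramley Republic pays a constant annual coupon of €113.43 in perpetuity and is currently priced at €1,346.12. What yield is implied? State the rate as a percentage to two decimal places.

P = C/r ⇒ r = C/P = €113.43/€1,346.12 = 0.084264

8.43%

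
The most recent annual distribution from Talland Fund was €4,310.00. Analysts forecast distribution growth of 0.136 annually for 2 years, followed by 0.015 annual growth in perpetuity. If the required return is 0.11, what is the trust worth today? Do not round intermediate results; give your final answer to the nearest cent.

€57156.69

D_1 = 4896.16000
D_2 = 5562.03776
Terminal value at year 2: TV = D_2×(1+g_2)/(r−g_2) = 5645.46833/0.095 = 59425.98238
P_0 = D_1/(1+r)^1 + D_2/(1+r)^2 + TV/(1+r)^2
    = 4410.95495 + 4514.27462 + 48231.46042 = 57156.69000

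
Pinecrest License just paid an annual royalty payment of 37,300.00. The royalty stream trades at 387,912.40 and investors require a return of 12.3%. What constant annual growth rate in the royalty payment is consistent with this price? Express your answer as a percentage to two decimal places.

P = D₀(1+g)/(r−g) ⇒ P(r−g) = D₀(1+g) ⇒ g(P+D₀) = P·r − D₀
g = (P·r − D₀)/(P + D₀) = (387,912.40×0.123 − 37,300.00) / (387,912.40 + 37,300.00) = 0.024489

2.45%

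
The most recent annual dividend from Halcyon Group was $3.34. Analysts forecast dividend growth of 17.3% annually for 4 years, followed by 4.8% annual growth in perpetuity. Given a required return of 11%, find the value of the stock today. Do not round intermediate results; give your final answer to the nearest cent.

$85.77

D_1 = 3.91782
D_2 = 4.59560
D_3 = 5.39064
D_4 = 6.32322
Terminal value at year 4: TV = D_4×(1+g_2)/(r−g_2) = 6.62674/0.062 = 106.88287
P_0 = D_1/(1+r)^1 + D_2/(1+r)^2 + D_3/(1+r)^3 + D_4/(1+r)^4 + TV/(1+r)^4
    = 3.52957 + 3.72989 + 3.94159 + 4.16530 + 70.40706 = 85.77341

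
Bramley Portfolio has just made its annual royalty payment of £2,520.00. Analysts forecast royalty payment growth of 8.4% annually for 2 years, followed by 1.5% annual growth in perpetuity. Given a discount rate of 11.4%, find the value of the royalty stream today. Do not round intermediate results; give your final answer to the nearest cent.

D_1 = 2731.68000
D_2 = 2961.14112
Terminal value at year 2: TV = D_2×(1+g_2)/(r−g_2) = 3005.55824/0.099 = 30359.17411
P_0 = D_1/(1+r)^1 + D_2/(1+r)^2 + TV/(1+r)^2
    = 2452.13645 + 2386.10045 + 24463.55517 = 29301.79207

£29301.79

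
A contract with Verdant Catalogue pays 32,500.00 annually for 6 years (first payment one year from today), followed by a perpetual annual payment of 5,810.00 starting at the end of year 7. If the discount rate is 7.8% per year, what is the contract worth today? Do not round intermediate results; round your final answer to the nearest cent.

198624.04

PV of 6-year annuity: 32,500.00 × [1 − (1+0.078)^−6] / 0.078 = 151159.53364
Perpetuity value at year 6: 5,810.00 / 0.078 = 74487.17949
PV of perpetuity: 74487.17949 / (1+0.078)^6 = 47464.50593
Total PV = 151159.53364 + 47464.50593 = 198624.03958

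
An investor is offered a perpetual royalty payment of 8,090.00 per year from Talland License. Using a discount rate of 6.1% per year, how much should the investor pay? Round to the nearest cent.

132622.95

Level perpetuity: PV = C / r = 8,090.00 / 0.061 = 132,622.95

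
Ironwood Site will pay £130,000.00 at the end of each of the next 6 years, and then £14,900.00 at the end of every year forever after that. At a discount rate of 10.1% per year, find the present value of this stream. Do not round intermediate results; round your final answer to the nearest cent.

£647349.63

PV of 6-year annuity: £130,000.00 × [1 − (1+0.101)^−6] / 0.101 = 564528.53407
Perpetuity value at year 6: £14,900.00 / 0.101 = 147524.75248
PV of perpetuity: 147524.75248 / (1+0.101)^6 = 82821.09742
Total PV = 564528.53407 + 82821.09742 = 647349.63149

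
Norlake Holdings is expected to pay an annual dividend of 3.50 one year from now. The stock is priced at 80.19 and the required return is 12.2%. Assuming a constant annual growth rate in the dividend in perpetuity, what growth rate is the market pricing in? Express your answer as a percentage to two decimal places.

7.84%

P = D₁/(r−g) ⇒ g = r − D₁/P = 0.122 − 3.50/80.19 = 0.078354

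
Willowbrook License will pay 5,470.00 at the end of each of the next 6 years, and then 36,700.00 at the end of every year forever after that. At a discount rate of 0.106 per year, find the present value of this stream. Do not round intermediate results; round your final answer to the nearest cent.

PV of 6-year annuity: 5,470.00 × [1 − (1+0.106)^−6] / 0.106 = 23410.16285
Perpetuity value at year 6: 36,700.00 / 0.106 = 346226.41509
PV of perpetuity: 346226.41509 / (1+0.106)^6 = 189160.05742
Total PV = 23410.16285 + 189160.05742 = 212570.22027

212570.22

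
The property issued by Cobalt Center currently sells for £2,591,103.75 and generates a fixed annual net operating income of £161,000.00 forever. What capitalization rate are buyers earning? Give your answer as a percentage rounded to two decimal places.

P = C/r ⇒ r = C/P = £161,000.00/£2,591,103.75 = 0.062136

6.21%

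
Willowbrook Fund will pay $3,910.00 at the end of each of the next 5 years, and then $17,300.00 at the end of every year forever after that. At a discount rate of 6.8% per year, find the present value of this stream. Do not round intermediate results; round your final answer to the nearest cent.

$199214.86

PV of 5-year annuity: $3,910.00 × [1 − (1+0.068)^−5] / 0.068 = 16117.99001
Perpetuity value at year 5: $17,300.00 / 0.068 = 254411.76471
PV of perpetuity: 254411.76471 / (1+0.068)^5 = 183096.87285
Total PV = 16117.99001 + 183096.87285 = 199214.86286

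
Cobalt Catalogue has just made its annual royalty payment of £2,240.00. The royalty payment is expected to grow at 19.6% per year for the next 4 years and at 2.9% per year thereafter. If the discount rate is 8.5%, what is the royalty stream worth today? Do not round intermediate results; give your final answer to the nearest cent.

£72267.16

D_1 = 2679.04000
D_2 = 3204.13184
D_3 = 3832.14168
D_4 = 4583.24145
Terminal value at year 4: TV = D_4×(1+g_2)/(r−g_2) = 4716.15545/0.056 = 84217.06164
P_0 = D_1/(1+r)^1 + D_2/(1+r)^2 + D_3/(1+r)^3 + D_4/(1+r)^4 + TV/(1+r)^4
    = 2469.16129 + 2721.76673 + 3000.21476 + 3307.14917 + 60768.86598 = 72267.15793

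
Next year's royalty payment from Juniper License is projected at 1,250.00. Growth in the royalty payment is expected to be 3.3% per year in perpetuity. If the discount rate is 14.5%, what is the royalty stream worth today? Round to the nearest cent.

11160.71

Growing perpetuity: P = D₁ / (r − g) = 1,250.0000 / (0.145 − 0.033) = 11,160.71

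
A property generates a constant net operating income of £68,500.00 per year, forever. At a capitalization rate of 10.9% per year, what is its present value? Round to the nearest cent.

£628440.37

Level perpetuity: PV = C / r = £68,500.00 / 0.109 = £628,440.37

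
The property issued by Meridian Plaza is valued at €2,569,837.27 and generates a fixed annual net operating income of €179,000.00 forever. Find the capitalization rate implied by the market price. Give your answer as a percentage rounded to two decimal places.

6.97%

P = C/r ⇒ r = C/P = €179,000.00/€2,569,837.27 = 0.069654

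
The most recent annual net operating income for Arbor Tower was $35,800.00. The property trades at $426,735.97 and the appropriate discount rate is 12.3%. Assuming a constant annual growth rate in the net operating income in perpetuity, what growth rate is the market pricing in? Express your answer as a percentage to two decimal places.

P = D₀(1+g)/(r−g) ⇒ P(r−g) = D₀(1+g) ⇒ g(P+D₀) = P·r − D₀
g = (P·r − D₀)/(P + D₀) = ($426,735.97×0.123 − $35,800.00) / ($426,735.97 + $35,800.00) = 0.036080

3.61%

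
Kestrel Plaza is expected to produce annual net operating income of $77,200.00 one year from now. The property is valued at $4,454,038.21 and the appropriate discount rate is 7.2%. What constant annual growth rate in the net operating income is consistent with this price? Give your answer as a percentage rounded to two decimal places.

5.47%

P = D₁/(r−g) ⇒ g = r − D₁/P = 0.072 − $77,200.00/$4,454,038.21 = 0.054667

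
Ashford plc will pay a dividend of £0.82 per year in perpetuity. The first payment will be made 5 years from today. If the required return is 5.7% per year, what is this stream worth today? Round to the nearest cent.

£11.52

Value at end of year 4: C / r = £0.82 / 0.057 = £14.3860
Discount to today: PV = £14.3860 / (1 + 0.057)^4 = £14.3860 / 1.248245 = £11.52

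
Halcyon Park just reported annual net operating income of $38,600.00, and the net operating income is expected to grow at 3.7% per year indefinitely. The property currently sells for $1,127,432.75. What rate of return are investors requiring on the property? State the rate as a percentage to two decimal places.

7.25%

D₁ = $38,600.00 × 1.037 = $40,028.2000
P = D₁/(r − g) ⇒ r = D₁/P + g = $40,028.2000/$1,127,432.75 + 0.037 = 0.035504 + 0.037 = 0.072504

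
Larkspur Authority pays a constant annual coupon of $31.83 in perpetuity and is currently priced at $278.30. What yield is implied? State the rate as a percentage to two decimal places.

P = C/r ⇒ r = C/P = $31.83/$278.30 = 0.114373

11.44%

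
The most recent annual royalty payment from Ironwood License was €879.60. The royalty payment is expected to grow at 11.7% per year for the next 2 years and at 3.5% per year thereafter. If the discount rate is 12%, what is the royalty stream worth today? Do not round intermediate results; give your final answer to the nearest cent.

€12405.26

D_1 = 982.51320
D_2 = 1097.46724
Terminal value at year 2: TV = D_2×(1+g_2)/(r−g_2) = 1135.87860/0.085 = 13363.27762
P_0 = D_1/(1+r)^1 + D_2/(1+r)^2 + TV/(1+r)^2
    = 877.24393 + 874.89417 + 10653.12311 = 12405.26120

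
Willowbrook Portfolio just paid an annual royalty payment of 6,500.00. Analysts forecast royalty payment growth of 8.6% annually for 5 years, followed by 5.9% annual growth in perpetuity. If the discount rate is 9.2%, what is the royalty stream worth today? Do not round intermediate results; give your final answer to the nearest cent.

234891.21

D_1 = 7059.00000
D_2 = 7666.07400
D_3 = 8325.35636
D_4 = 9041.33701
D_5 = 9818.89199
Terminal value at year 5: TV = D_5×(1+g_2)/(r−g_2) = 10398.20662/0.033 = 315097.17036
P_0 = D_1/(1+r)^1 + D_2/(1+r)^2 + D_3/(1+r)^3 + D_4/(1+r)^4 + D_5/(1+r)^5 + TV/(1+r)^5
    = 6464.28571 + 6428.76766 + 6393.44476 + 6358.31594 + 6323.38014 + 202923.01730 = 234891.21152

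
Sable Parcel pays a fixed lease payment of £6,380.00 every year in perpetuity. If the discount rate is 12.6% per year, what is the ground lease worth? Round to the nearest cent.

£50634.92

Level perpetuity: PV = C / r = £6,380.00 / 0.126 = £50,634.92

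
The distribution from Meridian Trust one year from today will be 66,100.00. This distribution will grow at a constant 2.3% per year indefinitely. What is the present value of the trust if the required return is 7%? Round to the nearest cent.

Growing perpetuity: P = D₁ / (r − g) = 66,100.0000 / (0.07 − 0.023) = 1,406,382.98

1406382.98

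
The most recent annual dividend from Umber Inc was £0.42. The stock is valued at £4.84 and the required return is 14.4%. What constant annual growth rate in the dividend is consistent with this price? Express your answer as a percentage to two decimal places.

5.27%

P = D₀(1+g)/(r−g) ⇒ P(r−g) = D₀(1+g) ⇒ g(P+D₀) = P·r − D₀
g = (P·r − D₀)/(P + D₀) = (£4.84×0.144 − £0.42) / (£4.84 + £0.42) = 0.052654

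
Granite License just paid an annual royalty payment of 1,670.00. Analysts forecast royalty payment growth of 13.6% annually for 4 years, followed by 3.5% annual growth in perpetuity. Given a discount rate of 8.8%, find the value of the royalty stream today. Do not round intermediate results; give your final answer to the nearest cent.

D_1 = 1897.12000
D_2 = 2155.12832
D_3 = 2448.22577
D_4 = 2781.18448
Terminal value at year 4: TV = D_4×(1+g_2)/(r−g_2) = 2878.52593/0.053 = 54311.81006
P_0 = D_1/(1+r)^1 + D_2/(1+r)^2 + D_3/(1+r)^3 + D_4/(1+r)^4 + TV/(1+r)^4
    = 1743.67647 + 1820.60337 + 1900.92411 + 1984.78841 + 38759.54725 = 46209.53961

46209.54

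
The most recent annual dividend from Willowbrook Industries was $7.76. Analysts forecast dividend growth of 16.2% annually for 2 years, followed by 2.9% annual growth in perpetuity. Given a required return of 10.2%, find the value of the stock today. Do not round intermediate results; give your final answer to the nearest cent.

D_1 = 9.01712
D_2 = 10.47789
Terminal value at year 2: TV = D_2×(1+g_2)/(r−g_2) = 10.78175/0.073 = 147.69524
P_0 = D_1/(1+r)^1 + D_2/(1+r)^2 + TV/(1+r)^2
    = 8.18250 + 8.62801 + 121.61953 = 138.43004

$138.43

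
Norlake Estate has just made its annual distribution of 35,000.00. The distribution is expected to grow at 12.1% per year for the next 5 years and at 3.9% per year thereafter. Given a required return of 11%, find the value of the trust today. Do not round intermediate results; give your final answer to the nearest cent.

D_1 = 39235.00000
D_2 = 43982.43500
D_3 = 49304.30963
D_4 = 55270.13110
D_5 = 61957.81696
Terminal value at year 5: TV = D_5×(1+g_2)/(r−g_2) = 64374.17183/0.071 = 906678.47642
P_0 = D_1/(1+r)^1 + D_2/(1+r)^2 + D_3/(1+r)^3 + D_4/(1+r)^4 + D_5/(1+r)^5 + TV/(1+r)^5
    = 35346.84685 + 35697.13091 + 36050.88627 + 36408.14730 + 36768.94876 + 538069.54595 = 718341.50604

718341.51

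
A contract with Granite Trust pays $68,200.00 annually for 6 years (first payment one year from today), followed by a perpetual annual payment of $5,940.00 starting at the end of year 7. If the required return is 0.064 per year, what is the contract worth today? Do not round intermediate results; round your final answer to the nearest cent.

$395154.96

PV of 6-year annuity: $68,200.00 × [1 − (1+0.064)^−6] / 0.064 = 331187.85630
Perpetuity value at year 6: $5,940.00 / 0.064 = 92812.50000
PV of perpetuity: 92812.50000 / (1+0.064)^6 = 63967.10606
Total PV = 331187.85630 + 63967.10606 = 395154.96237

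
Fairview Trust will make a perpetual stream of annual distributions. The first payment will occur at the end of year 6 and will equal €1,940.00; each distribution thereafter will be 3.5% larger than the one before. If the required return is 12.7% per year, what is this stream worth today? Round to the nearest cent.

Value at end of year 5: C₁ / (r − g) = €1,940.00 / (0.127 − 0.035) = €21,086.9565
Discount to today: PV = €21,086.9565 / (1 + 0.127)^5 = €21,086.9565 / 1.818108 = €11,598.30

€11598.30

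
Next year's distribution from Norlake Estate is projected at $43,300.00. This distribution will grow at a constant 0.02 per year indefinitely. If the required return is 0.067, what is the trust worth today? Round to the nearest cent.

Growing perpetuity: P = D₁ / (r − g) = $43,300.0000 / (0.067 − 0.02) = $921,276.60

$921276.60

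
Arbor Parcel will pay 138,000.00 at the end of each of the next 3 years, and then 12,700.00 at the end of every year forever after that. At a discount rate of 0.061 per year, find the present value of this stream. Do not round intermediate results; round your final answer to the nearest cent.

PV of 3-year annuity: 138,000.00 × [1 − (1+0.061)^−3] / 0.061 = 368194.22885
Perpetuity value at year 3: 12,700.00 / 0.061 = 208196.72131
PV of perpetuity: 208196.72131 / (1+0.061)^3 = 174312.17996
Total PV = 368194.22885 + 174312.17996 = 542506.40881

542506.41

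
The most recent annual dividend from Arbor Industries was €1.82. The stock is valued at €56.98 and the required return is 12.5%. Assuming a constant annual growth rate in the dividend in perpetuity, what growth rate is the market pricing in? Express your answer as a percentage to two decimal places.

9.02%

P = D₀(1+g)/(r−g) ⇒ P(r−g) = D₀(1+g) ⇒ g(P+D₀) = P·r − D₀
g = (P·r − D₀)/(P + D₀) = (€56.98×0.125 − €1.82) / (€56.98 + €1.82) = 0.090179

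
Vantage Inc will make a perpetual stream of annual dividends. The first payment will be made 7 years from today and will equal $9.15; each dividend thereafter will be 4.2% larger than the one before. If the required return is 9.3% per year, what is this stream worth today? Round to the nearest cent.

Value at end of year 6: C₁ / (r − g) = $9.15 / (0.093 − 0.042) = $179.4118
Discount to today: PV = $179.4118 / (1 + 0.093)^6 = $179.4118 / 1.704987 = $105.23

$105.23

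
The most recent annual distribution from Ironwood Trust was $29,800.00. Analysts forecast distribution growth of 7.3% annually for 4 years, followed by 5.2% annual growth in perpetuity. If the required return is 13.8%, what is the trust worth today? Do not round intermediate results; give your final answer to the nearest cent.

$391237.03

D_1 = 31975.40000
D_2 = 34309.60420
D_3 = 36814.20531
D_4 = 39501.64229
Terminal value at year 4: TV = D_4×(1+g_2)/(r−g_2) = 41555.72769/0.086 = 483206.13597
P_0 = D_1/(1+r)^1 + D_2/(1+r)^2 + D_3/(1+r)^3 + D_4/(1+r)^4 + TV/(1+r)^4
    = 28097.89104 + 26493.00271 + 24979.78199 + 23552.99304 + 288113.35670 = 391237.02547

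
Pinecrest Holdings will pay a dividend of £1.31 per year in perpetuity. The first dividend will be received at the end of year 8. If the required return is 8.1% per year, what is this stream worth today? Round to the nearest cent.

Value at end of year 7: C / r = £1.31 / 0.081 = £16.1728
Discount to today: PV = £16.1728 / (1 + 0.081)^7 = £16.1728 / 1.724963 = £9.38

£9.38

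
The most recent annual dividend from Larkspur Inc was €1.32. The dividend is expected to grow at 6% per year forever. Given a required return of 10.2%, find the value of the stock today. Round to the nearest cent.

€33.31

D₁ = D₀ × (1 + g) = €1.32 × 1.06 = €1.3992
Growing perpetuity: P = D₁ / (r − g) = €1.3992 / (0.102 − 0.06) = €33.31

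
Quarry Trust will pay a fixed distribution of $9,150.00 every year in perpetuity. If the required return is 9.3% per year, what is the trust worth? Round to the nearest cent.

$98387.10

Level perpetuity: PV = C / r = $9,150.00 / 0.093 = $98,387.10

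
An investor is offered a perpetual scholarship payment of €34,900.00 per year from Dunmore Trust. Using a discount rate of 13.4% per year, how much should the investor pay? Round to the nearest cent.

Level perpetuity: PV = C / r = €34,900.00 / 0.134 = €260,447.76

€260447.76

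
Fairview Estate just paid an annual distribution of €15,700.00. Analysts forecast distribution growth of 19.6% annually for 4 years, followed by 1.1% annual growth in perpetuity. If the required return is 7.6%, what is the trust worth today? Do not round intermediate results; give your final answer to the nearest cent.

D_1 = 18777.20000
D_2 = 22457.53120
D_3 = 26859.20732
D_4 = 32123.61195
Terminal value at year 4: TV = D_4×(1+g_2)/(r−g_2) = 32476.97168/0.065 = 499645.71816
P_0 = D_1/(1+r)^1 + D_2/(1+r)^2 + D_3/(1+r)^3 + D_4/(1+r)^4 + TV/(1+r)^4
    = 17450.92937 + 19397.12967 + 21560.37833 + 23964.88149 + 372746.07981 = 455119.39866

€455119.40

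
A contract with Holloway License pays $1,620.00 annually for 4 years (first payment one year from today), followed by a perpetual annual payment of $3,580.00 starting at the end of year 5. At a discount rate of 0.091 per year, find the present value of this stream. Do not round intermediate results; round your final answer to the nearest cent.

PV of 4-year annuity: $1,620.00 × [1 − (1+0.091)^−4] / 0.091 = 5236.84694
Perpetuity value at year 4: $3,580.00 / 0.091 = 39340.65934
PV of perpetuity: 39340.65934 / (1+0.091)^4 = 27767.87413
Total PV = 5236.84694 + 27767.87413 = 33004.72107

$33004.72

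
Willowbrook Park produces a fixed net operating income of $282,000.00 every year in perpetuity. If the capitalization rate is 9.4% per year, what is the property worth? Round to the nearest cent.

Level perpetuity: PV = C / r = $282,000.00 / 0.094 = $3,000,000.00

$3000000.00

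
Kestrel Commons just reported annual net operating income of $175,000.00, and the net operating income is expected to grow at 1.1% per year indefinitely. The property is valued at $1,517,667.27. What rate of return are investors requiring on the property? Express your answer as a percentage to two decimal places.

12.76%

D₁ = $175,000.00 × 1.011 = $176,925.0000
P = D₁/(r − g) ⇒ r = D₁/P + g = $176,925.0000/$1,517,667.27 + 0.011 = 0.116577 + 0.011 = 0.127577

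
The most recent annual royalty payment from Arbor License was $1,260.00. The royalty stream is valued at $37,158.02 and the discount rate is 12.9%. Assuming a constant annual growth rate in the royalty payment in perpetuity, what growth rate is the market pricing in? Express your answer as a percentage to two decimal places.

P = D₀(1+g)/(r−g) ⇒ P(r−g) = D₀(1+g) ⇒ g(P+D₀) = P·r − D₀
g = (P·r − D₀)/(P + D₀) = ($37,158.02×0.129 − $1,260.00) / ($37,158.02 + $1,260.00) = 0.091972

9.20%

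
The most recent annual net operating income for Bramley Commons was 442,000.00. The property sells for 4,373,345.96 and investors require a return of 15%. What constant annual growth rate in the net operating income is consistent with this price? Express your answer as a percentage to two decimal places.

P = D₀(1+g)/(r−g) ⇒ P(r−g) = D₀(1+g) ⇒ g(P+D₀) = P·r − D₀
g = (P·r − D₀)/(P + D₀) = (4,373,345.96×0.15 − 442,000.00) / (4,373,345.96 + 442,000.00) = 0.044442

4.44%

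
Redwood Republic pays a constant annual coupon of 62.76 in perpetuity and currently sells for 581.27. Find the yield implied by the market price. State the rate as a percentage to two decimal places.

10.80%

P = C/r ⇒ r = C/P = 62.76/581.27 = 0.107970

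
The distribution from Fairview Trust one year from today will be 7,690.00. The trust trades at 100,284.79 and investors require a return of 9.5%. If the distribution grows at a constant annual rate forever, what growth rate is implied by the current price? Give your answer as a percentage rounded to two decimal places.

P = D₁/(r−g) ⇒ g = r − D₁/P = 0.095 − 7,690.00/100,284.79 = 0.018318

1.83%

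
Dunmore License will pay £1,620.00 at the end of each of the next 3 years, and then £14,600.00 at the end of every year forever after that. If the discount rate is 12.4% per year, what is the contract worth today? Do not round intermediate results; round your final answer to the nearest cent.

PV of 3-year annuity: £1,620.00 × [1 − (1+0.124)^−3] / 0.124 = 3864.37699
Perpetuity value at year 3: £14,600.00 / 0.124 = 117741.93548
PV of perpetuity: 117741.93548 / (1+0.124)^3 = 82914.83425
Total PV = 3864.37699 + 82914.83425 = 86779.21124

£86779.21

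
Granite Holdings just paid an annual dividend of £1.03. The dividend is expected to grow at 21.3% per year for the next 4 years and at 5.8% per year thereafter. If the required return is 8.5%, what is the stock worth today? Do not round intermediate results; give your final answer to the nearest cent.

£68.54

D_1 = 1.24939
D_2 = 1.51551
D_3 = 1.83831
D_4 = 2.22987
Terminal value at year 4: TV = D_4×(1+g_2)/(r−g_2) = 2.35921/0.027 = 87.37805
P_0 = D_1/(1+r)^1 + D_2/(1+r)^2 + D_3/(1+r)^3 + D_4/(1+r)^4 + TV/(1+r)^4
    = 1.15151 + 1.28736 + 1.43923 + 1.60902 + 63.04975 = 68.53687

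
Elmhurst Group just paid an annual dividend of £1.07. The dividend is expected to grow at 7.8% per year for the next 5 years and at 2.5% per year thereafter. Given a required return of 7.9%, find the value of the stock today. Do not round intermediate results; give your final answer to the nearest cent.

D_1 = 1.15346
D_2 = 1.24343
D_3 = 1.34042
D_4 = 1.44497
D_5 = 1.55768
Terminal value at year 5: TV = D_5×(1+g_2)/(r−g_2) = 1.59662/0.054 = 29.56703
P_0 = D_1/(1+r)^1 + D_2/(1+r)^2 + D_3/(1+r)^3 + D_4/(1+r)^4 + D_5/(1+r)^5 + TV/(1+r)^5
    = 1.06901 + 1.06802 + 1.06703 + 1.06604 + 1.06505 + 20.21624 = 25.55139

£25.55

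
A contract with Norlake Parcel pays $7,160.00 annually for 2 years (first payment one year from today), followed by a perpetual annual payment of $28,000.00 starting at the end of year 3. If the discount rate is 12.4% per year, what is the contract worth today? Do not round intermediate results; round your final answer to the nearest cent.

PV of 2-year annuity: $7,160.00 × [1 − (1+0.124)^−2] / 0.124 = 12037.46153
Perpetuity value at year 2: $28,000.00 / 0.124 = 225806.45161
PV of perpetuity: 225806.45161 / (1+0.124)^2 = 178732.57970
Total PV = 12037.46153 + 178732.57970 = 190770.04123

$190770.04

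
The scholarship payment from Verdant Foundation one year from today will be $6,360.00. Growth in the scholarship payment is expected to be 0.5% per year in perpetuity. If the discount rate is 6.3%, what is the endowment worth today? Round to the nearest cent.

$109655.17

Growing perpetuity: P = D₁ / (r − g) = $6,360.0000 / (0.063 − 0.005) = $109,655.17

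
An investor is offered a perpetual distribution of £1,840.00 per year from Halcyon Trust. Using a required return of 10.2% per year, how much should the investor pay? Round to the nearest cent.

£18039.22

Level perpetuity: PV = C / r = £1,840.00 / 0.102 = £18,039.22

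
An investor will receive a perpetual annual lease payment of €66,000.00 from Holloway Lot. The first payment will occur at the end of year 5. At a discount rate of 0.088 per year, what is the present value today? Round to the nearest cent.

€535236.45

Value at end of year 4: C / r = €66,000.00 / 0.088 = €750,000.0000
Discount to today: PV = €750,000.0000 / (1 + 0.088)^4 = €750,000.0000 / 1.401250 = €535,236.45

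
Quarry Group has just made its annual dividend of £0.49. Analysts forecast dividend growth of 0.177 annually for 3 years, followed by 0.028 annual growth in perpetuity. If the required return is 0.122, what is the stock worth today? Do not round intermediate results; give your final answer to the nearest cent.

D_1 = 0.57673
D_2 = 0.67881
D_3 = 0.79896
Terminal value at year 3: TV = D_3×(1+g_2)/(r−g_2) = 0.82133/0.094 = 8.73757
P_0 = D_1/(1+r)^1 + D_2/(1+r)^2 + D_3/(1+r)^3 + TV/(1+r)^3
    = 0.51402 + 0.53922 + 0.56565 + 6.18603 = 7.80492

£7.80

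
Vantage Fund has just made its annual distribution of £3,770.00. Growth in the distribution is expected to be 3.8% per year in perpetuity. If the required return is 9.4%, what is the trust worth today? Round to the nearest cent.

D₁ = D₀ × (1 + g) = £3,770.00 × 1.038 = £3,913.2600
Growing perpetuity: P = D₁ / (r − g) = £3,913.2600 / (0.094 − 0.038) = £69,879.64

£69879.64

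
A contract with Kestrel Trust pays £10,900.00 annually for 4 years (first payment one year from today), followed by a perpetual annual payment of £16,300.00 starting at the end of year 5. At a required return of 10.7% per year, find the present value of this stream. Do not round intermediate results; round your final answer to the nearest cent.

£135475.37

PV of 4-year annuity: £10,900.00 × [1 − (1+0.107)^−4] / 0.107 = 34034.40763
Perpetuity value at year 4: £16,300.00 / 0.107 = 152336.44860
PV of perpetuity: 152336.44860 / (1+0.107)^4 = 101440.95828
Total PV = 34034.40763 + 101440.95828 = 135475.36592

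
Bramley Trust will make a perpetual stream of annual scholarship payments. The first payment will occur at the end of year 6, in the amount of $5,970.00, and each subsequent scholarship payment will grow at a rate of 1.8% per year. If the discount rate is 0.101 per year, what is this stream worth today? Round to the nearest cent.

$44459.00

Value at end of year 5: C₁ / (r − g) = $5,970.00 / (0.101 − 0.018) = $71,927.7108
Discount to today: PV = $71,927.7108 / (1 + 0.101)^5 = $71,927.7108 / 1.617844 = $44,459.00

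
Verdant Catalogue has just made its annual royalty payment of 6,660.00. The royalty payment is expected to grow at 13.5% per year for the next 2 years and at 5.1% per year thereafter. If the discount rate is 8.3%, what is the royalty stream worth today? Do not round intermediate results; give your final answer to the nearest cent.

254543.79

D_1 = 7559.10000
D_2 = 8579.57850
Terminal value at year 2: TV = D_2×(1+g_2)/(r−g_2) = 9017.13700/0.032 = 281785.53136
P_0 = D_1/(1+r)^1 + D_2/(1+r)^2 + TV/(1+r)^2
    = 6979.77839 + 7314.91087 + 240249.10402 = 254543.79328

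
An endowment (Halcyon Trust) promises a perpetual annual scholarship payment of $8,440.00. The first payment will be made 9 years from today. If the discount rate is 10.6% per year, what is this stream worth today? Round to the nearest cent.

$35562.77

Value at end of year 8: C / r = $8,440.00 / 0.106 = $79,622.6415
Discount to today: PV = $79,622.6415 / (1 + 0.106)^8 = $79,622.6415 / 2.238933 = $35,562.77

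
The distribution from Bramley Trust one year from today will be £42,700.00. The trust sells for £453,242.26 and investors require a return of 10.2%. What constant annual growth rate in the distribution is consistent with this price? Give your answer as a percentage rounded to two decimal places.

0.78%

P = D₁/(r−g) ⇒ g = r − D₁/P = 0.102 − £42,700.00/£453,242.26 = 0.007790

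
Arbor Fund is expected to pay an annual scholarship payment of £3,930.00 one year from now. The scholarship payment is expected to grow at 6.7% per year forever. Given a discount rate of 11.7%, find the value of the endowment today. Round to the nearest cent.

£78600.00

Growing perpetuity: P = D₁ / (r − g) = £3,930.0000 / (0.117 − 0.067) = £78,600.00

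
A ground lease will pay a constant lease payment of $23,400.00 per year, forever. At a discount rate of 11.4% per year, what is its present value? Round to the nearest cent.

Level perpetuity: PV = C / r = $23,400.00 / 0.114 = $205,263.16

$205263.16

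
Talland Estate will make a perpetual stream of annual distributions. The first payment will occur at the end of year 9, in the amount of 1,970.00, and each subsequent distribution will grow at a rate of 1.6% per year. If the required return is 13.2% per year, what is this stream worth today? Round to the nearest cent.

6298.50

Value at end of year 8: C₁ / (r − g) = 1,970.00 / (0.132 − 0.016) = 16,982.7586
Discount to today: PV = 16,982.7586 / (1 + 0.132)^8 = 16,982.7586 / 2.696320 = 6,298.50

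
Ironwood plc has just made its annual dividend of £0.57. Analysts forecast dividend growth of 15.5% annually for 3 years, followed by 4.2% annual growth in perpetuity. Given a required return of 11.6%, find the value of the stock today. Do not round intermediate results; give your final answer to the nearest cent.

D_1 = 0.65835
D_2 = 0.76039
D_3 = 0.87826
Terminal value at year 3: TV = D_3×(1+g_2)/(r−g_2) = 0.91514/0.074 = 12.36678
P_0 = D_1/(1+r)^1 + D_2/(1+r)^2 + D_3/(1+r)^3 + TV/(1+r)^3
    = 0.58992 + 0.61053 + 0.63187 + 8.89742 = 10.72975

£10.73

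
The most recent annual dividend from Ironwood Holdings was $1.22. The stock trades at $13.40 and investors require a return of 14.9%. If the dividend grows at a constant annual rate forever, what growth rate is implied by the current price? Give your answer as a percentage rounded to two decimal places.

5.31%

P = D₀(1+g)/(r−g) ⇒ P(r−g) = D₀(1+g) ⇒ g(P+D₀) = P·r − D₀
g = (P·r − D₀)/(P + D₀) = ($13.40×0.149 − $1.22) / ($13.40 + $1.22) = 0.053119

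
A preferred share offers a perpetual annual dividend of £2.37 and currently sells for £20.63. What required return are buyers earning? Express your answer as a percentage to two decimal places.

11.49%

P = C/r ⇒ r = C/P = £2.37/£20.63 = 0.114881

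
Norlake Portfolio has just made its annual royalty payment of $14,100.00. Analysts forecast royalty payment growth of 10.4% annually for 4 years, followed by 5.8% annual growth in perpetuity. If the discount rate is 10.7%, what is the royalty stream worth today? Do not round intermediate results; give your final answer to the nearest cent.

D_1 = 15566.40000
D_2 = 17185.30560
D_3 = 18972.57738
D_4 = 20945.72543
Terminal value at year 4: TV = D_4×(1+g_2)/(r−g_2) = 22160.57751/0.049 = 452256.68378
P_0 = D_1/(1+r)^1 + D_2/(1+r)^2 + D_3/(1+r)^3 + D_4/(1+r)^4 + TV/(1+r)^4
    = 14061.78862 + 14023.68079 + 13985.67623 + 13947.77467 + 301158.07355 = 357176.99387

$357176.99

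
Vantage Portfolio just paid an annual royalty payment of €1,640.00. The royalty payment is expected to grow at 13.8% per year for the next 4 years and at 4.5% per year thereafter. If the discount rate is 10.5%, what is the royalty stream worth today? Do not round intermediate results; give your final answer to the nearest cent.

€39195.96

D_1 = 1866.32000
D_2 = 2123.87216
D_3 = 2416.96652
D_4 = 2750.50790
Terminal value at year 4: TV = D_4×(1+g_2)/(r−g_2) = 2874.28075/0.06 = 47904.67922
P_0 = D_1/(1+r)^1 + D_2/(1+r)^2 + D_3/(1+r)^3 + D_4/(1+r)^4 + TV/(1+r)^4
    = 1688.97738 + 1739.41742 + 1791.36383 + 1844.86157 + 32131.33901 = 39195.95920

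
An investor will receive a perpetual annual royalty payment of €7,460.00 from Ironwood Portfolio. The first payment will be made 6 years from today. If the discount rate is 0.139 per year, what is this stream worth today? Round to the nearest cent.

€27996.61

Value at end of year 5: C / r = €7,460.00 / 0.139 = €53,669.0647
Discount to today: PV = €53,669.0647 / (1 + 0.139)^5 = €53,669.0647 / 1.916985 = €27,996.61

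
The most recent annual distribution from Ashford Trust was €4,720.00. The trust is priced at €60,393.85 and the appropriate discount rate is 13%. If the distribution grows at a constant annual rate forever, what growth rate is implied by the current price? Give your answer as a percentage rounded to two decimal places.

P = D₀(1+g)/(r−g) ⇒ P(r−g) = D₀(1+g) ⇒ g(P+D₀) = P·r − D₀
g = (P·r − D₀)/(P + D₀) = (€60,393.85×0.13 − €4,720.00) / (€60,393.85 + €4,720.00) = 0.048088

4.81%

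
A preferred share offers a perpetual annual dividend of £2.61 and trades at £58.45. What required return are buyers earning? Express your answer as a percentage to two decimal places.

P = C/r ⇒ r = C/P = £2.61/£58.45 = 0.044654

4.47%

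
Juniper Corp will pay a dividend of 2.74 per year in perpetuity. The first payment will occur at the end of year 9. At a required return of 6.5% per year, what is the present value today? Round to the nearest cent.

Value at end of year 8: C / r = 2.74 / 0.065 = 42.1538
Discount to today: PV = 42.1538 / (1 + 0.065)^8 = 42.1538 / 1.654996 = 25.47

25.47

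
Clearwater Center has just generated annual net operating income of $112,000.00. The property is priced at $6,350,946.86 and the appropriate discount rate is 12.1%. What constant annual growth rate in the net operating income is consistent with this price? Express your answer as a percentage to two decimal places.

P = D₀(1+g)/(r−g) ⇒ P(r−g) = D₀(1+g) ⇒ g(P+D₀) = P·r − D₀
g = (P·r − D₀)/(P + D₀) = ($6,350,946.86×0.121 − $112,000.00) / ($6,350,946.86 + $112,000.00) = 0.101574

10.16%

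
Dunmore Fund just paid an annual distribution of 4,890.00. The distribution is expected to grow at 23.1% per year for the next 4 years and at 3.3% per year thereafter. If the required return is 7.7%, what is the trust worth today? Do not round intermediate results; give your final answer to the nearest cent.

223566.80

D_1 = 6019.59000
D_2 = 7410.11529
D_3 = 9121.85192
D_4 = 11228.99972
Terminal value at year 4: TV = D_4×(1+g_2)/(r−g_2) = 11599.55671/0.044 = 263626.28879
P_0 = D_1/(1+r)^1 + D_2/(1+r)^2 + D_3/(1+r)^3 + D_4/(1+r)^4 + TV/(1+r)^4
    = 5589.22006 + 6388.42144 + 7301.90045 + 8345.99764 + 195941.26281 = 223566.80240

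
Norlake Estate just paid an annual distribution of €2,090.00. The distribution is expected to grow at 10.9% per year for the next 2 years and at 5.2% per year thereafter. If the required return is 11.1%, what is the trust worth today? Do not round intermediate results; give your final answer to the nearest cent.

D_1 = 2317.81000
D_2 = 2570.45129
Terminal value at year 2: TV = D_2×(1+g_2)/(r−g_2) = 2704.11476/0.059 = 45832.45351
P_0 = D_1/(1+r)^1 + D_2/(1+r)^2 + TV/(1+r)^2
    = 2086.23762 + 2082.48202 + 37131.71331 = 41300.43296

€41300.43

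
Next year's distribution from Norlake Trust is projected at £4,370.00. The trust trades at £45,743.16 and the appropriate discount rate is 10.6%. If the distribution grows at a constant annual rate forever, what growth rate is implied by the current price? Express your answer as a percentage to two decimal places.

1.05%

P = D₁/(r−g) ⇒ g = r − D₁/P = 0.106 − £4,370.00/£45,743.16 = 0.010467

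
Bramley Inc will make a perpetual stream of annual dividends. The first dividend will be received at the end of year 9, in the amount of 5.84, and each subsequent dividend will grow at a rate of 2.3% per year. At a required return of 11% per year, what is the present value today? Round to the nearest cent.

29.13

Value at end of year 8: C₁ / (r − g) = 5.84 / (0.11 − 0.023) = 67.1264
Discount to today: PV = 67.1264 / (1 + 0.11)^8 = 67.1264 / 2.304538 = 29.13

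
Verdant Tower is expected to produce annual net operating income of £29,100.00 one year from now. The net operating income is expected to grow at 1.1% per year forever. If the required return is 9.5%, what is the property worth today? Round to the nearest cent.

£346428.57

Growing perpetuity: P = D₁ / (r − g) = £29,100.0000 / (0.095 − 0.011) = £346,428.57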